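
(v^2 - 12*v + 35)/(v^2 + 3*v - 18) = (v^2 - 12*v + 35)/(v^2 + 3*v - 18)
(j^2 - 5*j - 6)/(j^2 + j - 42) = (j + 1)/(j + 7)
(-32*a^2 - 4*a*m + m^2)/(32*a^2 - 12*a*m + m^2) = (-4*a - m)/(4*a - m)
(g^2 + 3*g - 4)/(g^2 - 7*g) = (g^2 + 3*g - 4)/(g*(g - 7))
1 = 1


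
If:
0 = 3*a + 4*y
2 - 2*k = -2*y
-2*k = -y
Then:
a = 8/3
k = -1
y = -2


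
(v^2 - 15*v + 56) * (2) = 2*v^2 - 30*v + 112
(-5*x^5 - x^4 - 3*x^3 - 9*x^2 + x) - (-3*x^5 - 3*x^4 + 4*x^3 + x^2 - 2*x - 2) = -2*x^5 + 2*x^4 - 7*x^3 - 10*x^2 + 3*x + 2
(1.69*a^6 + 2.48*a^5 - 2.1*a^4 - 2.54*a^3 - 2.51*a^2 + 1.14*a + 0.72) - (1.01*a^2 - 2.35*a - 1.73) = 1.69*a^6 + 2.48*a^5 - 2.1*a^4 - 2.54*a^3 - 3.52*a^2 + 3.49*a + 2.45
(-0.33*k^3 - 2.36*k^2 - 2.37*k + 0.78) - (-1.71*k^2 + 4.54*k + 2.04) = -0.33*k^3 - 0.65*k^2 - 6.91*k - 1.26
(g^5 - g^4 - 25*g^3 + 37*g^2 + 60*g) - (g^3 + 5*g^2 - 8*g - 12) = g^5 - g^4 - 26*g^3 + 32*g^2 + 68*g + 12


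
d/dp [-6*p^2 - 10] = -12*p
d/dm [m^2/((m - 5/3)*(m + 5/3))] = -450*m/(81*m^4 - 450*m^2 + 625)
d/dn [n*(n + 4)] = 2*n + 4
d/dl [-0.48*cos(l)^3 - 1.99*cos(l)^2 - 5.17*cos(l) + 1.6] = (1.44*cos(l)^2 + 3.98*cos(l) + 5.17)*sin(l)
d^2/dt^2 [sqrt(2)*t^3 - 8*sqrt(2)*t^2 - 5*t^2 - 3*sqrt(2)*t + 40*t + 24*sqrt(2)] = 6*sqrt(2)*t - 16*sqrt(2) - 10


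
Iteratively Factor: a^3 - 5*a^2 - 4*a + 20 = (a - 5)*(a^2 - 4) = (a - 5)*(a + 2)*(a - 2)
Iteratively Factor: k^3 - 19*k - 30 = (k + 2)*(k^2 - 2*k - 15) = (k - 5)*(k + 2)*(k + 3)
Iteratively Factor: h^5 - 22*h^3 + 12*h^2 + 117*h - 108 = (h + 3)*(h^4 - 3*h^3 - 13*h^2 + 51*h - 36) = (h - 3)*(h + 3)*(h^3 - 13*h + 12) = (h - 3)*(h - 1)*(h + 3)*(h^2 + h - 12) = (h - 3)*(h - 1)*(h + 3)*(h + 4)*(h - 3)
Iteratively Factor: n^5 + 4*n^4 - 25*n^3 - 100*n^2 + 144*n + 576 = (n + 4)*(n^4 - 25*n^2 + 144) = (n + 3)*(n + 4)*(n^3 - 3*n^2 - 16*n + 48) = (n - 3)*(n + 3)*(n + 4)*(n^2 - 16) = (n - 3)*(n + 3)*(n + 4)^2*(n - 4)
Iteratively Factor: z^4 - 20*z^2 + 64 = (z + 4)*(z^3 - 4*z^2 - 4*z + 16) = (z - 2)*(z + 4)*(z^2 - 2*z - 8) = (z - 4)*(z - 2)*(z + 4)*(z + 2)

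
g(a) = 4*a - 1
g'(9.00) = 4.00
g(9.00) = 35.00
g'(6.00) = 4.00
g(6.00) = 23.00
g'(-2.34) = 4.00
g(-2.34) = -10.36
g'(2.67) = 4.00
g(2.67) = 9.68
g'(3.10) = 4.00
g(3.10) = 11.40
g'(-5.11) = 4.00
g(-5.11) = -21.44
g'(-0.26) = 4.00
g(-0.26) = -2.04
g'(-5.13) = 4.00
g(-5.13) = -21.52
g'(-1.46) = 4.00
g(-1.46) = -6.84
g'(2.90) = 4.00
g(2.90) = 10.60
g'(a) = 4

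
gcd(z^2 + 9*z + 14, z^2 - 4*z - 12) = z + 2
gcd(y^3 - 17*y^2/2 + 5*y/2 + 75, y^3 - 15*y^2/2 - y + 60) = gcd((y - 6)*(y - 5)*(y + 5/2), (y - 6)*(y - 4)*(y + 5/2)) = y^2 - 7*y/2 - 15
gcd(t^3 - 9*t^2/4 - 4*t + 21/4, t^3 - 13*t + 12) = t^2 - 4*t + 3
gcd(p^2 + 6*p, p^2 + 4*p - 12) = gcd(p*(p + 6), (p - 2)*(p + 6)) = p + 6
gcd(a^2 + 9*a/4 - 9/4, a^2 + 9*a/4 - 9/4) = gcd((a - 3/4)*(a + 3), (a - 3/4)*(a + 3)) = a^2 + 9*a/4 - 9/4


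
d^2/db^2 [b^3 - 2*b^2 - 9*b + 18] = 6*b - 4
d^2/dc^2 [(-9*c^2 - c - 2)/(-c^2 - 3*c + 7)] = 26*(-2*c^3 + 15*c^2 + 3*c + 38)/(c^6 + 9*c^5 + 6*c^4 - 99*c^3 - 42*c^2 + 441*c - 343)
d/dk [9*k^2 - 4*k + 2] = 18*k - 4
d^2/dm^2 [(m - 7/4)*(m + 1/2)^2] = 6*m - 3/2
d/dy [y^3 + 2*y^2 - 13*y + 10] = 3*y^2 + 4*y - 13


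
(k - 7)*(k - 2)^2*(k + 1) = k^4 - 10*k^3 + 21*k^2 + 4*k - 28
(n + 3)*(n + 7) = n^2 + 10*n + 21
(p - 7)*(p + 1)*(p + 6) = p^3 - 43*p - 42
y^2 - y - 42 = (y - 7)*(y + 6)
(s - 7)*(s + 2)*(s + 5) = s^3 - 39*s - 70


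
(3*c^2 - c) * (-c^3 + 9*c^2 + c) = -3*c^5 + 28*c^4 - 6*c^3 - c^2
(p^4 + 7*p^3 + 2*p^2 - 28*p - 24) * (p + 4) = p^5 + 11*p^4 + 30*p^3 - 20*p^2 - 136*p - 96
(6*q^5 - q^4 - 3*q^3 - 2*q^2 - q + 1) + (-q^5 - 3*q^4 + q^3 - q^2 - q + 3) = 5*q^5 - 4*q^4 - 2*q^3 - 3*q^2 - 2*q + 4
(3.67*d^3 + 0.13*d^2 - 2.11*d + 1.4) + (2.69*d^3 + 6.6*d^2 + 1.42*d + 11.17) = 6.36*d^3 + 6.73*d^2 - 0.69*d + 12.57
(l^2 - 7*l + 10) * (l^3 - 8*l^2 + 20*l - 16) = l^5 - 15*l^4 + 86*l^3 - 236*l^2 + 312*l - 160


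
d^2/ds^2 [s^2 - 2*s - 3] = 2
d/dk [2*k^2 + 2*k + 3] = 4*k + 2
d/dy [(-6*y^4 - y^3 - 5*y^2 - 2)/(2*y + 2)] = (-9*y^4 - 13*y^3 - 4*y^2 - 5*y + 1)/(y^2 + 2*y + 1)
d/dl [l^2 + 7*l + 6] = 2*l + 7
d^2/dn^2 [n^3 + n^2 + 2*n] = 6*n + 2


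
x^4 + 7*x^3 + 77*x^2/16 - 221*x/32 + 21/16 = (x - 1/2)*(x - 1/4)*(x + 7/4)*(x + 6)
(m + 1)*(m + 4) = m^2 + 5*m + 4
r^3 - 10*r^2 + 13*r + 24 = (r - 8)*(r - 3)*(r + 1)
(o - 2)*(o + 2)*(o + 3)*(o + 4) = o^4 + 7*o^3 + 8*o^2 - 28*o - 48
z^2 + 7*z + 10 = (z + 2)*(z + 5)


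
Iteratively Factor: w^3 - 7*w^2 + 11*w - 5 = (w - 1)*(w^2 - 6*w + 5) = (w - 5)*(w - 1)*(w - 1)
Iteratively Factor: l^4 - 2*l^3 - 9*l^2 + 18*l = (l + 3)*(l^3 - 5*l^2 + 6*l) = (l - 2)*(l + 3)*(l^2 - 3*l) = l*(l - 2)*(l + 3)*(l - 3)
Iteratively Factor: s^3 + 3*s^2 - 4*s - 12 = (s - 2)*(s^2 + 5*s + 6) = (s - 2)*(s + 3)*(s + 2)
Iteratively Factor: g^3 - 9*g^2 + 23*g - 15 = (g - 1)*(g^2 - 8*g + 15) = (g - 5)*(g - 1)*(g - 3)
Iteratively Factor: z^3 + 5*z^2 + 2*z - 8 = (z - 1)*(z^2 + 6*z + 8) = (z - 1)*(z + 4)*(z + 2)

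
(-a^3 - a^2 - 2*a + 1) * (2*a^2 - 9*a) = -2*a^5 + 7*a^4 + 5*a^3 + 20*a^2 - 9*a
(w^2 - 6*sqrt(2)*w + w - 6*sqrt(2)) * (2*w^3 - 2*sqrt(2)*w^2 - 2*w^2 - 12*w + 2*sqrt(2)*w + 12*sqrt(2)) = 2*w^5 - 14*sqrt(2)*w^4 + 10*w^3 - 12*w^2 + 98*sqrt(2)*w^2 - 168*w + 84*sqrt(2)*w - 144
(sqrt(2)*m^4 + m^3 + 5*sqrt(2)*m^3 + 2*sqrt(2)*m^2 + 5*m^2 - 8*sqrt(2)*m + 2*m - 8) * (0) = 0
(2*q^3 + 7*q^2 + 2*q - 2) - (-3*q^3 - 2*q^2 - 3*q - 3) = 5*q^3 + 9*q^2 + 5*q + 1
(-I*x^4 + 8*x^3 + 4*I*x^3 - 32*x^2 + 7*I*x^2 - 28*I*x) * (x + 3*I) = -I*x^5 + 11*x^4 + 4*I*x^4 - 44*x^3 + 31*I*x^3 - 21*x^2 - 124*I*x^2 + 84*x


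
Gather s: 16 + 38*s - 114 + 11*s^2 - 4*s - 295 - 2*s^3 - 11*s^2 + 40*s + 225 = -2*s^3 + 74*s - 168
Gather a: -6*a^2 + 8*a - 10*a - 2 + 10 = -6*a^2 - 2*a + 8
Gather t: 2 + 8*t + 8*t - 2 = 16*t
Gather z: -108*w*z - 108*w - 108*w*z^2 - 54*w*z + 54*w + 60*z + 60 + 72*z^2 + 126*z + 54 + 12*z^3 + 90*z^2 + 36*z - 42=-54*w + 12*z^3 + z^2*(162 - 108*w) + z*(222 - 162*w) + 72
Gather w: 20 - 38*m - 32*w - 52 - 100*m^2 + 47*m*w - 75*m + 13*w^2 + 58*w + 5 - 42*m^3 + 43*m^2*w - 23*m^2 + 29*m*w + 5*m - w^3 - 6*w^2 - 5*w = -42*m^3 - 123*m^2 - 108*m - w^3 + 7*w^2 + w*(43*m^2 + 76*m + 21) - 27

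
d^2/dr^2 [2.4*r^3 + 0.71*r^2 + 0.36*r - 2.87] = 14.4*r + 1.42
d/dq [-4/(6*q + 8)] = 6/(3*q + 4)^2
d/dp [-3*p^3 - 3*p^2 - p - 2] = -9*p^2 - 6*p - 1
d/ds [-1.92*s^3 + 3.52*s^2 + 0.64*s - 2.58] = -5.76*s^2 + 7.04*s + 0.64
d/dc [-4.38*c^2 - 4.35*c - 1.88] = -8.76*c - 4.35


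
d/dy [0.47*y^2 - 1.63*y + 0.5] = 0.94*y - 1.63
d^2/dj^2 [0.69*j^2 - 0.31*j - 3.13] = 1.38000000000000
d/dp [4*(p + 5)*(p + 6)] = 8*p + 44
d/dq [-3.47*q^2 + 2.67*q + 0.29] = 2.67 - 6.94*q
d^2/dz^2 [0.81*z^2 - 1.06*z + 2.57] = 1.62000000000000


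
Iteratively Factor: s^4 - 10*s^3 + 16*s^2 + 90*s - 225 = (s - 5)*(s^3 - 5*s^2 - 9*s + 45) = (s - 5)*(s + 3)*(s^2 - 8*s + 15) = (s - 5)^2*(s + 3)*(s - 3)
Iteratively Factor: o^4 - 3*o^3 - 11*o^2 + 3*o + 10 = (o + 1)*(o^3 - 4*o^2 - 7*o + 10) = (o + 1)*(o + 2)*(o^2 - 6*o + 5) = (o - 1)*(o + 1)*(o + 2)*(o - 5)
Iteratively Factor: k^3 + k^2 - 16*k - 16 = (k + 1)*(k^2 - 16) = (k - 4)*(k + 1)*(k + 4)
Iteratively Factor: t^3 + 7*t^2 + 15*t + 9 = (t + 1)*(t^2 + 6*t + 9) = (t + 1)*(t + 3)*(t + 3)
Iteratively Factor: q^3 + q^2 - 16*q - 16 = (q + 4)*(q^2 - 3*q - 4) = (q + 1)*(q + 4)*(q - 4)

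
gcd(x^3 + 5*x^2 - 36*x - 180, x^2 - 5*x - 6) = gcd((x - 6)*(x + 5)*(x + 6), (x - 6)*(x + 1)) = x - 6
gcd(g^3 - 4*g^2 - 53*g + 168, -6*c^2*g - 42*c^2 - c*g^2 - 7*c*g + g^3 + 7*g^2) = g + 7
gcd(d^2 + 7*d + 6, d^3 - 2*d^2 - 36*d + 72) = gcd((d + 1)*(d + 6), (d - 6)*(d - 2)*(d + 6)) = d + 6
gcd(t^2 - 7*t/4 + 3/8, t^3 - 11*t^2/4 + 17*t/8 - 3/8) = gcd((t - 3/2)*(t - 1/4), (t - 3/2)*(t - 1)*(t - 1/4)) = t^2 - 7*t/4 + 3/8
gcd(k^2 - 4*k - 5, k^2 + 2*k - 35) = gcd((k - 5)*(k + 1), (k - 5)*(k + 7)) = k - 5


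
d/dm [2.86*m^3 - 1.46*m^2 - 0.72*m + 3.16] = 8.58*m^2 - 2.92*m - 0.72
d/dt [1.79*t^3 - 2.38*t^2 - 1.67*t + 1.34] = 5.37*t^2 - 4.76*t - 1.67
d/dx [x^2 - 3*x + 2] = 2*x - 3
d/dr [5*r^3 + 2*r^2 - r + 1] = 15*r^2 + 4*r - 1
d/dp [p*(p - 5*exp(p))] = -p*(5*exp(p) - 1) + p - 5*exp(p)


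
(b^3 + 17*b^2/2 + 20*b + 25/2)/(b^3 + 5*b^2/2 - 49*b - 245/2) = (b^2 + 6*b + 5)/(b^2 - 49)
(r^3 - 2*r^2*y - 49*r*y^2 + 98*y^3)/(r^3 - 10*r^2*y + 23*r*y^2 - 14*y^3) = (-r - 7*y)/(-r + y)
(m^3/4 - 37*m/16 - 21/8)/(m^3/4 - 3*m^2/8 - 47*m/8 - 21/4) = (-4*m^3 + 37*m + 42)/(2*(-2*m^3 + 3*m^2 + 47*m + 42))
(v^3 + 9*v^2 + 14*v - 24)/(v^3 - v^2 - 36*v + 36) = (v + 4)/(v - 6)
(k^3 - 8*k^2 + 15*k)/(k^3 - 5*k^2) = (k - 3)/k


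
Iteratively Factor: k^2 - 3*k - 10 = (k + 2)*(k - 5)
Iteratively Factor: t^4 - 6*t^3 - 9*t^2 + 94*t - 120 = (t - 5)*(t^3 - t^2 - 14*t + 24) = (t - 5)*(t - 3)*(t^2 + 2*t - 8) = (t - 5)*(t - 3)*(t + 4)*(t - 2)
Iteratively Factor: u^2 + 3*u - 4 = (u + 4)*(u - 1)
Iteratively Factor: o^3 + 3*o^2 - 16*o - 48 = (o + 4)*(o^2 - o - 12) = (o + 3)*(o + 4)*(o - 4)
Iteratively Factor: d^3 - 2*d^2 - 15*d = (d + 3)*(d^2 - 5*d) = d*(d + 3)*(d - 5)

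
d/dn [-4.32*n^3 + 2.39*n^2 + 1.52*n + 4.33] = -12.96*n^2 + 4.78*n + 1.52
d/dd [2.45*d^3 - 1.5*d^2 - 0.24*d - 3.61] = 7.35*d^2 - 3.0*d - 0.24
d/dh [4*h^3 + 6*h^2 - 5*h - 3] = 12*h^2 + 12*h - 5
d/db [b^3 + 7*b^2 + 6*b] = 3*b^2 + 14*b + 6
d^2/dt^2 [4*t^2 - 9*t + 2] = 8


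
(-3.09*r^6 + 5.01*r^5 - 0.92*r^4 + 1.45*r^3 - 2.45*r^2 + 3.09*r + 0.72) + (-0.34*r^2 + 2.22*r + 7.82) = -3.09*r^6 + 5.01*r^5 - 0.92*r^4 + 1.45*r^3 - 2.79*r^2 + 5.31*r + 8.54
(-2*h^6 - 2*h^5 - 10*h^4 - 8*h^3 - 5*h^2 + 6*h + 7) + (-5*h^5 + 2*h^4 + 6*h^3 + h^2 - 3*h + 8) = -2*h^6 - 7*h^5 - 8*h^4 - 2*h^3 - 4*h^2 + 3*h + 15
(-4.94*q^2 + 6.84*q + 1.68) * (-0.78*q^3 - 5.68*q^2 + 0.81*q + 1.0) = 3.8532*q^5 + 22.724*q^4 - 44.163*q^3 - 8.942*q^2 + 8.2008*q + 1.68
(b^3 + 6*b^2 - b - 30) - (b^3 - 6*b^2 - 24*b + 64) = 12*b^2 + 23*b - 94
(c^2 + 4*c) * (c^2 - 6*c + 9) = c^4 - 2*c^3 - 15*c^2 + 36*c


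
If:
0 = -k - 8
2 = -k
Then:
No Solution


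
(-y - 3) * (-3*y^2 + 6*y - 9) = 3*y^3 + 3*y^2 - 9*y + 27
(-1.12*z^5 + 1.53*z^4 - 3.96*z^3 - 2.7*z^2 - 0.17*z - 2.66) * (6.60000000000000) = -7.392*z^5 + 10.098*z^4 - 26.136*z^3 - 17.82*z^2 - 1.122*z - 17.556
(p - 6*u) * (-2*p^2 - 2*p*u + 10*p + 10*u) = -2*p^3 + 10*p^2*u + 10*p^2 + 12*p*u^2 - 50*p*u - 60*u^2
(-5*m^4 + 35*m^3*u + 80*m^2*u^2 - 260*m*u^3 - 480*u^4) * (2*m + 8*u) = -10*m^5 + 30*m^4*u + 440*m^3*u^2 + 120*m^2*u^3 - 3040*m*u^4 - 3840*u^5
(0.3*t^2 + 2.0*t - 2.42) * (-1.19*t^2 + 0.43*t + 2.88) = -0.357*t^4 - 2.251*t^3 + 4.6038*t^2 + 4.7194*t - 6.9696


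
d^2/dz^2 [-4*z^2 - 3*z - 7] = -8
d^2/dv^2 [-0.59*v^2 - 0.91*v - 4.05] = -1.18000000000000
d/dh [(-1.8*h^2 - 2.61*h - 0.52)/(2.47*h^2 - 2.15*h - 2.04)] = (10.3167*h^2 + 9.9128*h + 4.2064)/(6.1009*h^4 - 10.621*h^3 - 5.4551*h^2 + 8.772*h + 4.1616)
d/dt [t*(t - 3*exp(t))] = -t*(3*exp(t) - 1) + t - 3*exp(t)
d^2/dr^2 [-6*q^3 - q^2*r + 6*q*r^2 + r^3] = 12*q + 6*r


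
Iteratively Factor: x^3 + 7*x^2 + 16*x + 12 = (x + 2)*(x^2 + 5*x + 6) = (x + 2)^2*(x + 3)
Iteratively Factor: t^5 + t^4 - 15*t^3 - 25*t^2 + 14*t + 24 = (t + 2)*(t^4 - t^3 - 13*t^2 + t + 12) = (t - 1)*(t + 2)*(t^3 - 13*t - 12) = (t - 1)*(t + 1)*(t + 2)*(t^2 - t - 12) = (t - 1)*(t + 1)*(t + 2)*(t + 3)*(t - 4)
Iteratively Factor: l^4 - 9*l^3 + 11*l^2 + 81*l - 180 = (l - 3)*(l^3 - 6*l^2 - 7*l + 60) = (l - 5)*(l - 3)*(l^2 - l - 12) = (l - 5)*(l - 4)*(l - 3)*(l + 3)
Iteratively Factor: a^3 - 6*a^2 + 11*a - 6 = (a - 3)*(a^2 - 3*a + 2) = (a - 3)*(a - 1)*(a - 2)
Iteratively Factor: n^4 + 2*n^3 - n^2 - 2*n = (n)*(n^3 + 2*n^2 - n - 2) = n*(n + 1)*(n^2 + n - 2) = n*(n + 1)*(n + 2)*(n - 1)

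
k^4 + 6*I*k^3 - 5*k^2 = k^2*(k + I)*(k + 5*I)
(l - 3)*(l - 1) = l^2 - 4*l + 3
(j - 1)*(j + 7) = j^2 + 6*j - 7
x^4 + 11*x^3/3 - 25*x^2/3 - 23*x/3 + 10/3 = (x - 2)*(x - 1/3)*(x + 1)*(x + 5)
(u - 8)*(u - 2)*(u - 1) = u^3 - 11*u^2 + 26*u - 16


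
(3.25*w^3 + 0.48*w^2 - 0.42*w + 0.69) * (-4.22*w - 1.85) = -13.715*w^4 - 8.0381*w^3 + 0.8844*w^2 - 2.1348*w - 1.2765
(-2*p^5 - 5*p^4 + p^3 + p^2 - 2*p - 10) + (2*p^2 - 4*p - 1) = -2*p^5 - 5*p^4 + p^3 + 3*p^2 - 6*p - 11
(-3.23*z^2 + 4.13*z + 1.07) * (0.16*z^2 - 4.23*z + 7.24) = -0.5168*z^4 + 14.3237*z^3 - 40.6839*z^2 + 25.3751*z + 7.7468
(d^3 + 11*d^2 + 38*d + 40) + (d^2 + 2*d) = d^3 + 12*d^2 + 40*d + 40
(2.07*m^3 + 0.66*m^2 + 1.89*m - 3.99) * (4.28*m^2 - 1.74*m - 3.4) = 8.8596*m^5 - 0.777*m^4 - 0.0971999999999995*m^3 - 22.6098*m^2 + 0.516600000000001*m + 13.566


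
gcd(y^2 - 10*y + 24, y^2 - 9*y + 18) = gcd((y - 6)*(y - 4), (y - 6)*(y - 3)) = y - 6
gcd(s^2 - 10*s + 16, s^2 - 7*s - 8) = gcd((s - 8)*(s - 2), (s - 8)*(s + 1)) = s - 8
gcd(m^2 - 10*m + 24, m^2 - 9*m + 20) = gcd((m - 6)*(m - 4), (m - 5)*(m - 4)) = m - 4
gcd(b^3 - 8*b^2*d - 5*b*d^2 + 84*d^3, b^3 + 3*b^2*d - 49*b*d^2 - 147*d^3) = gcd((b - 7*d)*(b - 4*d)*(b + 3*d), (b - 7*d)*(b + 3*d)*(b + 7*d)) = b^2 - 4*b*d - 21*d^2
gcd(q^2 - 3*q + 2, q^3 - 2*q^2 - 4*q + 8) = q - 2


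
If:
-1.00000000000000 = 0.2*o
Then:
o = -5.00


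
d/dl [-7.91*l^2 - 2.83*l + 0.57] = -15.82*l - 2.83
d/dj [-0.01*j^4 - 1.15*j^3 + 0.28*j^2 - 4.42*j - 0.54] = -0.04*j^3 - 3.45*j^2 + 0.56*j - 4.42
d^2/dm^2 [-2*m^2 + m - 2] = -4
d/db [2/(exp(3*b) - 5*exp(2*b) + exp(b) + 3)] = (-6*exp(2*b) + 20*exp(b) - 2)*exp(b)/(exp(3*b) - 5*exp(2*b) + exp(b) + 3)^2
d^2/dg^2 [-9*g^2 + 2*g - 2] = -18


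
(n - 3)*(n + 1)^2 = n^3 - n^2 - 5*n - 3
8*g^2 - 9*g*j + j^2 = (-8*g + j)*(-g + j)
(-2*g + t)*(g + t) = -2*g^2 - g*t + t^2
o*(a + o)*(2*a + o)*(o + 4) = 2*a^2*o^2 + 8*a^2*o + 3*a*o^3 + 12*a*o^2 + o^4 + 4*o^3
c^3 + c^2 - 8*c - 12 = (c - 3)*(c + 2)^2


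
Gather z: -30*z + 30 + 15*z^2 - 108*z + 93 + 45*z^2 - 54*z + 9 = 60*z^2 - 192*z + 132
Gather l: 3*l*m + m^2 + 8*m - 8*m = 3*l*m + m^2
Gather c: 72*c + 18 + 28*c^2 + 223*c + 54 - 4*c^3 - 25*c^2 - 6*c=-4*c^3 + 3*c^2 + 289*c + 72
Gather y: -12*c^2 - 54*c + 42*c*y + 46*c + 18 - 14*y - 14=-12*c^2 - 8*c + y*(42*c - 14) + 4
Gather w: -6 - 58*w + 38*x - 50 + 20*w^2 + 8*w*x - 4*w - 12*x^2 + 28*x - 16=20*w^2 + w*(8*x - 62) - 12*x^2 + 66*x - 72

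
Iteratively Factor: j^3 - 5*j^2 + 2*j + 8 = (j + 1)*(j^2 - 6*j + 8) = (j - 4)*(j + 1)*(j - 2)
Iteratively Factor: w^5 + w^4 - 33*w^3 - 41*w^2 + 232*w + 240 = (w - 5)*(w^4 + 6*w^3 - 3*w^2 - 56*w - 48) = (w - 5)*(w + 1)*(w^3 + 5*w^2 - 8*w - 48) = (w - 5)*(w - 3)*(w + 1)*(w^2 + 8*w + 16) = (w - 5)*(w - 3)*(w + 1)*(w + 4)*(w + 4)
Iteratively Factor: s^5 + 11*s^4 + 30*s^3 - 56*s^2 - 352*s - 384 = (s - 3)*(s^4 + 14*s^3 + 72*s^2 + 160*s + 128) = (s - 3)*(s + 4)*(s^3 + 10*s^2 + 32*s + 32) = (s - 3)*(s + 2)*(s + 4)*(s^2 + 8*s + 16) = (s - 3)*(s + 2)*(s + 4)^2*(s + 4)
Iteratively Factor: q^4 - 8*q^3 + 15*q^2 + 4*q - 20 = (q - 2)*(q^3 - 6*q^2 + 3*q + 10) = (q - 5)*(q - 2)*(q^2 - q - 2) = (q - 5)*(q - 2)^2*(q + 1)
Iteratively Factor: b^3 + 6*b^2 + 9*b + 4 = (b + 1)*(b^2 + 5*b + 4) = (b + 1)*(b + 4)*(b + 1)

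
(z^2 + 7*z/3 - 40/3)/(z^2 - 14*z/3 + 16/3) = (z + 5)/(z - 2)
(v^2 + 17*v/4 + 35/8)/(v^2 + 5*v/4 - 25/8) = (4*v + 7)/(4*v - 5)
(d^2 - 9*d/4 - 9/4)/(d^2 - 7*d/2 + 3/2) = (4*d + 3)/(2*(2*d - 1))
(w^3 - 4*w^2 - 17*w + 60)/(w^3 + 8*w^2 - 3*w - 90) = (w^2 - w - 20)/(w^2 + 11*w + 30)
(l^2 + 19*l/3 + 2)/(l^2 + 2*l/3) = (3*l^2 + 19*l + 6)/(l*(3*l + 2))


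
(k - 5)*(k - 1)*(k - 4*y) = k^3 - 4*k^2*y - 6*k^2 + 24*k*y + 5*k - 20*y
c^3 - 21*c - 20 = (c - 5)*(c + 1)*(c + 4)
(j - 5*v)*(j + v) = j^2 - 4*j*v - 5*v^2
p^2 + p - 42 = (p - 6)*(p + 7)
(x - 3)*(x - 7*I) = x^2 - 3*x - 7*I*x + 21*I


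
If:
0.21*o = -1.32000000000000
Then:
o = -6.29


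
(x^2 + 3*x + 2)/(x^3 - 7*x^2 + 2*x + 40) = (x + 1)/(x^2 - 9*x + 20)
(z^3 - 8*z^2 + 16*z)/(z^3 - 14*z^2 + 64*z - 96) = z/(z - 6)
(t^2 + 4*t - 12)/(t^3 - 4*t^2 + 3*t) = (t^2 + 4*t - 12)/(t*(t^2 - 4*t + 3))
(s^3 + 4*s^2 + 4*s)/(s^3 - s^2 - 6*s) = (s + 2)/(s - 3)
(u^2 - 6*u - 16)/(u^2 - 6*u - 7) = (-u^2 + 6*u + 16)/(-u^2 + 6*u + 7)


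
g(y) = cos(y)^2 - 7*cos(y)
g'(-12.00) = 2.85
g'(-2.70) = -3.76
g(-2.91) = 7.76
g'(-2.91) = -2.05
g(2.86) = 7.65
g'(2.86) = 2.48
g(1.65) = 0.56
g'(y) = -2*sin(y)*cos(y) + 7*sin(y)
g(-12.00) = -5.19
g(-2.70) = 7.15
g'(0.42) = 2.11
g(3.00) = 7.91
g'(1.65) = 7.14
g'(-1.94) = -7.20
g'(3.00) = 1.27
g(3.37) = 7.77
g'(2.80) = 2.98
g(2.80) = 7.48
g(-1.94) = 2.66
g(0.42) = -5.56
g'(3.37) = -2.03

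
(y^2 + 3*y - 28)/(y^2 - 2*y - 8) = (y + 7)/(y + 2)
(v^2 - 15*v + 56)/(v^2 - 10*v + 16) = (v - 7)/(v - 2)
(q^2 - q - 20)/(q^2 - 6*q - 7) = (-q^2 + q + 20)/(-q^2 + 6*q + 7)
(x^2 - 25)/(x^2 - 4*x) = (x^2 - 25)/(x*(x - 4))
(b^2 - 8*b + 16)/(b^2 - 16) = (b - 4)/(b + 4)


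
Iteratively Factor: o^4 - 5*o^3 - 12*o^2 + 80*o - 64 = (o + 4)*(o^3 - 9*o^2 + 24*o - 16) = (o - 1)*(o + 4)*(o^2 - 8*o + 16) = (o - 4)*(o - 1)*(o + 4)*(o - 4)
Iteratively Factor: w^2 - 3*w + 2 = (w - 2)*(w - 1)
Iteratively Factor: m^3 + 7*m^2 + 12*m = (m + 4)*(m^2 + 3*m) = m*(m + 4)*(m + 3)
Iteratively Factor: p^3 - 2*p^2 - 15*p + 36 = (p - 3)*(p^2 + p - 12) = (p - 3)^2*(p + 4)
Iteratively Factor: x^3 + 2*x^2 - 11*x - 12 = (x + 4)*(x^2 - 2*x - 3) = (x - 3)*(x + 4)*(x + 1)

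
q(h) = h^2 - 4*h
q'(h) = 2*h - 4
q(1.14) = -3.26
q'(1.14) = -1.72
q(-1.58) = 8.82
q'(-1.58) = -7.16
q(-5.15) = 47.12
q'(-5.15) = -14.30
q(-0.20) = 0.84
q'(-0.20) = -4.40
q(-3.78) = 29.41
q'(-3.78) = -11.56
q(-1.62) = 9.10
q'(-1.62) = -7.24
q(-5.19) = 47.70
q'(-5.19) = -14.38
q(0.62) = -2.10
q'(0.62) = -2.76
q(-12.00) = 192.00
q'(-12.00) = -28.00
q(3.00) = -3.00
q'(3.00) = 2.00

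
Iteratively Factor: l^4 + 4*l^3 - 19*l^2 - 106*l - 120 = (l + 2)*(l^3 + 2*l^2 - 23*l - 60) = (l + 2)*(l + 4)*(l^2 - 2*l - 15) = (l - 5)*(l + 2)*(l + 4)*(l + 3)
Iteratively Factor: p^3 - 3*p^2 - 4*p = (p)*(p^2 - 3*p - 4) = p*(p - 4)*(p + 1)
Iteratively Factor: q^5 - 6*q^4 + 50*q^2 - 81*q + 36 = (q - 4)*(q^4 - 2*q^3 - 8*q^2 + 18*q - 9) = (q - 4)*(q - 1)*(q^3 - q^2 - 9*q + 9) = (q - 4)*(q - 1)*(q + 3)*(q^2 - 4*q + 3) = (q - 4)*(q - 1)^2*(q + 3)*(q - 3)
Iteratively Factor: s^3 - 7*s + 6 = (s + 3)*(s^2 - 3*s + 2) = (s - 2)*(s + 3)*(s - 1)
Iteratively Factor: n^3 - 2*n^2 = (n)*(n^2 - 2*n) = n^2*(n - 2)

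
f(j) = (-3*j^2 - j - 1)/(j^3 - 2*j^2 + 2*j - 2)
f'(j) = (-6*j - 1)/(j^3 - 2*j^2 + 2*j - 2) + (-3*j^2 - j - 1)*(-3*j^2 + 4*j - 2)/(j^3 - 2*j^2 + 2*j - 2)^2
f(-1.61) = 0.49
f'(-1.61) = -0.05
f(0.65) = 2.30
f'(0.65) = 5.06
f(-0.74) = 0.38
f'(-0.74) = -0.18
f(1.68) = -24.40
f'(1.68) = 175.90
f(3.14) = -2.17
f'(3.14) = 1.38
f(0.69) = 2.51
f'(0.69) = 5.48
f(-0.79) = 0.39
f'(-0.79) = -0.19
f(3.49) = -1.77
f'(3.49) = 0.94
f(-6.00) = 0.34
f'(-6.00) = 0.04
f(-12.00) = 0.21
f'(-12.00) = 0.01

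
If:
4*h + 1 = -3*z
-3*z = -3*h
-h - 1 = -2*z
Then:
No Solution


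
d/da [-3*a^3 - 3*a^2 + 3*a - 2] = -9*a^2 - 6*a + 3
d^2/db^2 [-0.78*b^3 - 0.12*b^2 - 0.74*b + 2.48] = -4.68*b - 0.24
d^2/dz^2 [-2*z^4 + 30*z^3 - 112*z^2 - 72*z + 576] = -24*z^2 + 180*z - 224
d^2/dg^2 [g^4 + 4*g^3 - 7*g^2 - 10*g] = 12*g^2 + 24*g - 14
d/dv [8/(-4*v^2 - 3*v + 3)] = 8*(8*v + 3)/(4*v^2 + 3*v - 3)^2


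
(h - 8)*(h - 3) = h^2 - 11*h + 24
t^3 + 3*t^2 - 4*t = t*(t - 1)*(t + 4)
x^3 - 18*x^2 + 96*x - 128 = (x - 8)^2*(x - 2)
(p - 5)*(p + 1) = p^2 - 4*p - 5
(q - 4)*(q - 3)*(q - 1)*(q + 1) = q^4 - 7*q^3 + 11*q^2 + 7*q - 12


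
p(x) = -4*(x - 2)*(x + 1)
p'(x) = 4 - 8*x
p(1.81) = 2.14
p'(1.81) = -10.48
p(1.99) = 0.12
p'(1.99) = -11.92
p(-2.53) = -27.72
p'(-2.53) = 24.24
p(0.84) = 8.54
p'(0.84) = -2.72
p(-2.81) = -34.82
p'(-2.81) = 26.48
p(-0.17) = 7.20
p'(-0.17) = 5.36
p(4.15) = -44.29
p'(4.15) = -29.20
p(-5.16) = -119.14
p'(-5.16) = 45.28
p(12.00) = -520.00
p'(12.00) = -92.00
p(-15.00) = -952.00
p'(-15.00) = 124.00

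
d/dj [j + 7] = 1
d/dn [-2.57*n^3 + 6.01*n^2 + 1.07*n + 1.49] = -7.71*n^2 + 12.02*n + 1.07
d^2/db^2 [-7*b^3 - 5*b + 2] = -42*b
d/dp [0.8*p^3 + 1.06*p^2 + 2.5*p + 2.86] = 2.4*p^2 + 2.12*p + 2.5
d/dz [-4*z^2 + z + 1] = 1 - 8*z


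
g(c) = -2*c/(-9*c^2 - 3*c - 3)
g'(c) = -2*c*(18*c + 3)/(-9*c^2 - 3*c - 3)^2 - 2/(-9*c^2 - 3*c - 3) = 2*(1 - 3*c^2)/(3*(9*c^4 + 6*c^3 + 7*c^2 + 2*c + 1))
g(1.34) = 0.12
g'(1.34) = -0.05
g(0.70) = 0.15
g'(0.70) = -0.03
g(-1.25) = -0.19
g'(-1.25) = -0.12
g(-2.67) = -0.09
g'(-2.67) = -0.03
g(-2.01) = -0.12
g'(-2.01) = -0.06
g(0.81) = 0.14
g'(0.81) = -0.05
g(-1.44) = -0.17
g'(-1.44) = -0.10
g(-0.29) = -0.20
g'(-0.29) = 0.54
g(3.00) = 0.06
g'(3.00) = -0.02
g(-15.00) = -0.02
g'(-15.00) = 0.00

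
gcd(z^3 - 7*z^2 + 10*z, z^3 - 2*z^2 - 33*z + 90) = z - 5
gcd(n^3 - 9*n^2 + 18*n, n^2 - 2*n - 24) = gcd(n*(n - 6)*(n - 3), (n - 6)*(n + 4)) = n - 6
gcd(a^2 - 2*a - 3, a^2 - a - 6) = a - 3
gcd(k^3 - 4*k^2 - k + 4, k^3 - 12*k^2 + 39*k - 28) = k^2 - 5*k + 4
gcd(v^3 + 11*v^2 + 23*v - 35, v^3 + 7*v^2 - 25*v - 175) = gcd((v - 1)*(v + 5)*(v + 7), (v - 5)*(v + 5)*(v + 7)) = v^2 + 12*v + 35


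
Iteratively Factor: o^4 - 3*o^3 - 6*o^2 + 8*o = (o + 2)*(o^3 - 5*o^2 + 4*o) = o*(o + 2)*(o^2 - 5*o + 4) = o*(o - 4)*(o + 2)*(o - 1)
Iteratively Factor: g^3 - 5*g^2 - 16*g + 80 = (g + 4)*(g^2 - 9*g + 20) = (g - 4)*(g + 4)*(g - 5)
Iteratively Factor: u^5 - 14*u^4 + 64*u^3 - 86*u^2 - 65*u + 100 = (u - 5)*(u^4 - 9*u^3 + 19*u^2 + 9*u - 20) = (u - 5)*(u - 4)*(u^3 - 5*u^2 - u + 5) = (u - 5)*(u - 4)*(u + 1)*(u^2 - 6*u + 5) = (u - 5)*(u - 4)*(u - 1)*(u + 1)*(u - 5)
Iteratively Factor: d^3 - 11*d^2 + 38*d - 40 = (d - 4)*(d^2 - 7*d + 10) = (d - 4)*(d - 2)*(d - 5)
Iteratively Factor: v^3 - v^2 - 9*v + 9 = (v - 3)*(v^2 + 2*v - 3) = (v - 3)*(v + 3)*(v - 1)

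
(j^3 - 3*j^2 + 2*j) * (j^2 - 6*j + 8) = j^5 - 9*j^4 + 28*j^3 - 36*j^2 + 16*j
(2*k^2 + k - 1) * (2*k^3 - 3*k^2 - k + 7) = 4*k^5 - 4*k^4 - 7*k^3 + 16*k^2 + 8*k - 7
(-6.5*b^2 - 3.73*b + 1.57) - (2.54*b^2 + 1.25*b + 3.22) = -9.04*b^2 - 4.98*b - 1.65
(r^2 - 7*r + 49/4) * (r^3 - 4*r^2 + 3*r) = r^5 - 11*r^4 + 173*r^3/4 - 70*r^2 + 147*r/4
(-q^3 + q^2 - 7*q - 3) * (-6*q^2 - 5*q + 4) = 6*q^5 - q^4 + 33*q^3 + 57*q^2 - 13*q - 12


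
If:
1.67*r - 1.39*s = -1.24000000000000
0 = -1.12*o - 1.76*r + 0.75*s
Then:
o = 1.16680923866553 - 0.638312660393499*s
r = 0.832335329341317*s - 0.74251497005988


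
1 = 1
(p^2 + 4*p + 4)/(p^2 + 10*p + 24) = (p^2 + 4*p + 4)/(p^2 + 10*p + 24)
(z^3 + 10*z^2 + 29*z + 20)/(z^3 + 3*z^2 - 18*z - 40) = (z^2 + 5*z + 4)/(z^2 - 2*z - 8)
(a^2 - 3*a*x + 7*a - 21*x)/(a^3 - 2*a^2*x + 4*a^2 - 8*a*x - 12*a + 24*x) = (a^2 - 3*a*x + 7*a - 21*x)/(a^3 - 2*a^2*x + 4*a^2 - 8*a*x - 12*a + 24*x)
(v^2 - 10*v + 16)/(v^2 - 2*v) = (v - 8)/v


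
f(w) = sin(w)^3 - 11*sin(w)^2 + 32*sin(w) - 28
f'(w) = 3*sin(w)^2*cos(w) - 22*sin(w)*cos(w) + 32*cos(w)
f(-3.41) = -20.27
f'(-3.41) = -25.43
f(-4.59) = -6.10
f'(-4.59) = -1.60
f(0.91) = -9.10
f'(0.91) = 10.13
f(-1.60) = -71.98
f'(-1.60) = -1.66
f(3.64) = -45.92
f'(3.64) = -37.95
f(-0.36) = -40.68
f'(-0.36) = 37.55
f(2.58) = -13.93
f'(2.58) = -17.89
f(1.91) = -6.77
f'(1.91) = -4.63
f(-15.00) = -53.74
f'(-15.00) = -36.14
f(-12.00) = -13.84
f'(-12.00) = 17.77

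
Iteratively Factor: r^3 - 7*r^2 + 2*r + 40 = (r - 4)*(r^2 - 3*r - 10) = (r - 4)*(r + 2)*(r - 5)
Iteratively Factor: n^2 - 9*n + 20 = (n - 5)*(n - 4)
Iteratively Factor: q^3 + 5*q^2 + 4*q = (q)*(q^2 + 5*q + 4) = q*(q + 1)*(q + 4)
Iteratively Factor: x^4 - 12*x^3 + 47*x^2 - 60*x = (x - 5)*(x^3 - 7*x^2 + 12*x) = (x - 5)*(x - 3)*(x^2 - 4*x) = x*(x - 5)*(x - 3)*(x - 4)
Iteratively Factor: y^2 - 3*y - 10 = (y + 2)*(y - 5)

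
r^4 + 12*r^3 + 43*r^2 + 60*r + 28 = (r + 1)*(r + 2)^2*(r + 7)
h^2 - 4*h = h*(h - 4)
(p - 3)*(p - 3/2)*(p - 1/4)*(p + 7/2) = p^4 - 5*p^3/4 - 11*p^2 + 297*p/16 - 63/16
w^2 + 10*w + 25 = (w + 5)^2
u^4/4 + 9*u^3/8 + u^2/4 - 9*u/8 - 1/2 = (u/4 + 1)*(u - 1)*(u + 1/2)*(u + 1)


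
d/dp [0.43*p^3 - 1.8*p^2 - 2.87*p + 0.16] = 1.29*p^2 - 3.6*p - 2.87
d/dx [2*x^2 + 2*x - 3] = 4*x + 2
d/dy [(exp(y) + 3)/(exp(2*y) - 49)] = (-2*(exp(y) + 3)*exp(y) + exp(2*y) - 49)*exp(y)/(exp(2*y) - 49)^2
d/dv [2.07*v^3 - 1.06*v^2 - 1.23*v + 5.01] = 6.21*v^2 - 2.12*v - 1.23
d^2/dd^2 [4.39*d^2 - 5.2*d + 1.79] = 8.78000000000000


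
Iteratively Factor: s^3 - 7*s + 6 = (s - 1)*(s^2 + s - 6) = (s - 1)*(s + 3)*(s - 2)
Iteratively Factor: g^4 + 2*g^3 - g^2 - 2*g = (g + 2)*(g^3 - g) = g*(g + 2)*(g^2 - 1) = g*(g + 1)*(g + 2)*(g - 1)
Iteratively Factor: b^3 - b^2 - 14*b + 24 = (b + 4)*(b^2 - 5*b + 6) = (b - 2)*(b + 4)*(b - 3)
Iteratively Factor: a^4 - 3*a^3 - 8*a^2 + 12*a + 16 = (a + 2)*(a^3 - 5*a^2 + 2*a + 8) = (a - 4)*(a + 2)*(a^2 - a - 2) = (a - 4)*(a - 2)*(a + 2)*(a + 1)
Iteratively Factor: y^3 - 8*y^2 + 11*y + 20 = (y - 5)*(y^2 - 3*y - 4) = (y - 5)*(y + 1)*(y - 4)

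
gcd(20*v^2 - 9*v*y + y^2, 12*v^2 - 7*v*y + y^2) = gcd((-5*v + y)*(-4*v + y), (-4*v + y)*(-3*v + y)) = -4*v + y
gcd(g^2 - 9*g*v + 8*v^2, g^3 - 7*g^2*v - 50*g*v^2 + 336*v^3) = -g + 8*v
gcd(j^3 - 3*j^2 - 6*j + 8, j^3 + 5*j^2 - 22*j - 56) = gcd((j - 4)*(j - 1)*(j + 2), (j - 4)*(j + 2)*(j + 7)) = j^2 - 2*j - 8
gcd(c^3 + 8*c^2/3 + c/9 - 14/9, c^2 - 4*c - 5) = c + 1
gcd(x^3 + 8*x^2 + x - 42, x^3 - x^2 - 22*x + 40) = x - 2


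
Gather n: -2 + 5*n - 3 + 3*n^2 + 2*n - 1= 3*n^2 + 7*n - 6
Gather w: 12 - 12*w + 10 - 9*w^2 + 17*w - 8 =-9*w^2 + 5*w + 14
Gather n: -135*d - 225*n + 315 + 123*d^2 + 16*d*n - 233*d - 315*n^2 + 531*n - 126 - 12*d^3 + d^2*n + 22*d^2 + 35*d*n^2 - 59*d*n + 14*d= -12*d^3 + 145*d^2 - 354*d + n^2*(35*d - 315) + n*(d^2 - 43*d + 306) + 189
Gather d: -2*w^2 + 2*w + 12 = -2*w^2 + 2*w + 12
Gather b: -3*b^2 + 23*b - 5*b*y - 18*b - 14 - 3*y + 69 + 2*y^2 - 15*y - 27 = -3*b^2 + b*(5 - 5*y) + 2*y^2 - 18*y + 28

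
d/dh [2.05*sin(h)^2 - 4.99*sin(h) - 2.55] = (4.1*sin(h) - 4.99)*cos(h)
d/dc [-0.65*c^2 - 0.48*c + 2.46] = -1.3*c - 0.48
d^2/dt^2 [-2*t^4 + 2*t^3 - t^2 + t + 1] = -24*t^2 + 12*t - 2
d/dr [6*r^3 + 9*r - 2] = 18*r^2 + 9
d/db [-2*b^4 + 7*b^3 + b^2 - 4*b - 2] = -8*b^3 + 21*b^2 + 2*b - 4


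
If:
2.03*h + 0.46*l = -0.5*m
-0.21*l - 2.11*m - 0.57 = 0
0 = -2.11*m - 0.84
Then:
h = -0.19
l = 1.29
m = -0.40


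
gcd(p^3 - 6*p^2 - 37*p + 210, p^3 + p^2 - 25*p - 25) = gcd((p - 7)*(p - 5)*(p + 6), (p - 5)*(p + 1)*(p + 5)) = p - 5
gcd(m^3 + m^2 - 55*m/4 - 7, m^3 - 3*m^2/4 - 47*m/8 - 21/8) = m + 1/2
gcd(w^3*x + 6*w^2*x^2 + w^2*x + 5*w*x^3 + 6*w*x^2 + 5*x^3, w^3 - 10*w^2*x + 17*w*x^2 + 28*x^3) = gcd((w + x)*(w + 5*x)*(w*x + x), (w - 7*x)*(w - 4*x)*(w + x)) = w + x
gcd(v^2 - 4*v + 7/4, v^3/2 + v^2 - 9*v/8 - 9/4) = 1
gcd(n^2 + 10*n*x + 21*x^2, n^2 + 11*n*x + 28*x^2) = n + 7*x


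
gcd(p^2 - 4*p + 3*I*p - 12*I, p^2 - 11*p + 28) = p - 4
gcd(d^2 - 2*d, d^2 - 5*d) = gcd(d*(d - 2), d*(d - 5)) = d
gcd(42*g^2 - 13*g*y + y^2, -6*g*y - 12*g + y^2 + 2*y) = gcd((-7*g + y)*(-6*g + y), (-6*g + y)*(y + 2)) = -6*g + y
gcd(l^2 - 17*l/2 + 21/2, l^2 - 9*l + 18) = 1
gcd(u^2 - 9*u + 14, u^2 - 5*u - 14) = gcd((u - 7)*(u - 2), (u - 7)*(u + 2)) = u - 7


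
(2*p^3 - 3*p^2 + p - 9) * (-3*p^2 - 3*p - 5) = -6*p^5 + 3*p^4 - 4*p^3 + 39*p^2 + 22*p + 45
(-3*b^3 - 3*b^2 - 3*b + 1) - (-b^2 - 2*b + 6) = -3*b^3 - 2*b^2 - b - 5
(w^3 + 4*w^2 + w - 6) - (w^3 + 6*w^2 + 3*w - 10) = -2*w^2 - 2*w + 4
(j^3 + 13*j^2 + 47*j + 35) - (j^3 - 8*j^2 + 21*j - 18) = 21*j^2 + 26*j + 53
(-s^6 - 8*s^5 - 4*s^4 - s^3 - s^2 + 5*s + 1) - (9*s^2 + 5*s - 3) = -s^6 - 8*s^5 - 4*s^4 - s^3 - 10*s^2 + 4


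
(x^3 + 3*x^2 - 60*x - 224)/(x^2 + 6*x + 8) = (x^2 - x - 56)/(x + 2)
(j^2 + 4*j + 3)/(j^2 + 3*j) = (j + 1)/j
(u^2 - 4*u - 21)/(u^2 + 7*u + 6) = (u^2 - 4*u - 21)/(u^2 + 7*u + 6)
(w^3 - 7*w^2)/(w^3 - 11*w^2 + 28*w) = w/(w - 4)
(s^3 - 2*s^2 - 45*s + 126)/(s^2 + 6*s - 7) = (s^2 - 9*s + 18)/(s - 1)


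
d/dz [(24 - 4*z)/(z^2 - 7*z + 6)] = 4/(z^2 - 2*z + 1)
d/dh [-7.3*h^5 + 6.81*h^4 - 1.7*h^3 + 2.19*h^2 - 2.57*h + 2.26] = -36.5*h^4 + 27.24*h^3 - 5.1*h^2 + 4.38*h - 2.57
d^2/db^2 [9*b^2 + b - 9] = 18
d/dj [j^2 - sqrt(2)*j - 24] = 2*j - sqrt(2)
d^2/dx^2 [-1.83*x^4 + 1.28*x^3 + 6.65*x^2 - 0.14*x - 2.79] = -21.96*x^2 + 7.68*x + 13.3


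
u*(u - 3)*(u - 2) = u^3 - 5*u^2 + 6*u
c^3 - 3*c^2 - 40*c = c*(c - 8)*(c + 5)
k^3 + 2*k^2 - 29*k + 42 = (k - 3)*(k - 2)*(k + 7)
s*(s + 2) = s^2 + 2*s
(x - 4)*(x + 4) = x^2 - 16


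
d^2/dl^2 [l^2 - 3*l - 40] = 2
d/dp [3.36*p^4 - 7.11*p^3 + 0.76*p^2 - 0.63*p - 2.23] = 13.44*p^3 - 21.33*p^2 + 1.52*p - 0.63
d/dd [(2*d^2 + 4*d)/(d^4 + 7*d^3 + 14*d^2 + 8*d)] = 2*(-2*d - 5)/(d^4 + 10*d^3 + 33*d^2 + 40*d + 16)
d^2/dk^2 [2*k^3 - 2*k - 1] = 12*k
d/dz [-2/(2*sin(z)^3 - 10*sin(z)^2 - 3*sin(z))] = -2*(20*sin(z) + 3*cos(2*z))*cos(z)/((10*sin(z) + cos(2*z) + 2)^2*sin(z)^2)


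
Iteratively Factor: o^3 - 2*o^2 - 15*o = (o - 5)*(o^2 + 3*o) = (o - 5)*(o + 3)*(o)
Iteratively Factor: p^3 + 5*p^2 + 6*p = (p + 2)*(p^2 + 3*p) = (p + 2)*(p + 3)*(p)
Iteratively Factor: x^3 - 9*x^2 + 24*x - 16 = (x - 4)*(x^2 - 5*x + 4) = (x - 4)*(x - 1)*(x - 4)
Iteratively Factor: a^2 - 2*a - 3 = (a + 1)*(a - 3)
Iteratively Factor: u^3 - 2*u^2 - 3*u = (u)*(u^2 - 2*u - 3) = u*(u - 3)*(u + 1)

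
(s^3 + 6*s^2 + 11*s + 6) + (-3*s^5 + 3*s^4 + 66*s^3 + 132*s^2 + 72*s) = -3*s^5 + 3*s^4 + 67*s^3 + 138*s^2 + 83*s + 6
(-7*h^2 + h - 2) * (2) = -14*h^2 + 2*h - 4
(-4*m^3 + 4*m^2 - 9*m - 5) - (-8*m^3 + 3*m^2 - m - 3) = 4*m^3 + m^2 - 8*m - 2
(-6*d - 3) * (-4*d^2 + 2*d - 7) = 24*d^3 + 36*d + 21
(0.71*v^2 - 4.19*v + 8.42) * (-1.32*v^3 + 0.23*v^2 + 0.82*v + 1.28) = -0.9372*v^5 + 5.6941*v^4 - 11.4959*v^3 - 0.5904*v^2 + 1.5412*v + 10.7776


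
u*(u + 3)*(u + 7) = u^3 + 10*u^2 + 21*u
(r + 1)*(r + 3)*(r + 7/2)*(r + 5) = r^4 + 25*r^3/2 + 109*r^2/2 + 191*r/2 + 105/2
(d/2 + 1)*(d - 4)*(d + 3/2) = d^3/2 - d^2/4 - 11*d/2 - 6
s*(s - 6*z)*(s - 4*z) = s^3 - 10*s^2*z + 24*s*z^2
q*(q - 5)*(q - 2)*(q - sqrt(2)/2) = q^4 - 7*q^3 - sqrt(2)*q^3/2 + 7*sqrt(2)*q^2/2 + 10*q^2 - 5*sqrt(2)*q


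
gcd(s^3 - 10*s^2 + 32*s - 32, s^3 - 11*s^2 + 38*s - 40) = s^2 - 6*s + 8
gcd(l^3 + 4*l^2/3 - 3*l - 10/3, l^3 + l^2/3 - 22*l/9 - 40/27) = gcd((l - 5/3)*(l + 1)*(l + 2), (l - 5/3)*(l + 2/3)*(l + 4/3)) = l - 5/3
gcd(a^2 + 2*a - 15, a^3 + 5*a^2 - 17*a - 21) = a - 3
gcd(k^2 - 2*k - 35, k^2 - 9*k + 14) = k - 7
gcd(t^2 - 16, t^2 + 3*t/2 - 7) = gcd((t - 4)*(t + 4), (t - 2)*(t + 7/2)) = 1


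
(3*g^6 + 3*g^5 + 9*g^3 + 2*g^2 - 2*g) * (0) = 0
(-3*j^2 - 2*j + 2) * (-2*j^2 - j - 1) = 6*j^4 + 7*j^3 + j^2 - 2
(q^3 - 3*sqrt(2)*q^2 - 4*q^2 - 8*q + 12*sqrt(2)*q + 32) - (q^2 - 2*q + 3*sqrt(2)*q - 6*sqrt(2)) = q^3 - 5*q^2 - 3*sqrt(2)*q^2 - 6*q + 9*sqrt(2)*q + 6*sqrt(2) + 32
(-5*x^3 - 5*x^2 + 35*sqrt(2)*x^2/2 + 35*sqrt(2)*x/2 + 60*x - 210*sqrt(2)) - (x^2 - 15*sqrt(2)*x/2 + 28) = -5*x^3 - 6*x^2 + 35*sqrt(2)*x^2/2 + 25*sqrt(2)*x + 60*x - 210*sqrt(2) - 28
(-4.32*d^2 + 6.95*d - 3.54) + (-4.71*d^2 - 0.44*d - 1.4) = -9.03*d^2 + 6.51*d - 4.94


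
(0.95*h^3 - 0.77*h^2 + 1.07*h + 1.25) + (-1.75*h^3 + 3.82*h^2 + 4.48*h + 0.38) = -0.8*h^3 + 3.05*h^2 + 5.55*h + 1.63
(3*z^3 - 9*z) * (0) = 0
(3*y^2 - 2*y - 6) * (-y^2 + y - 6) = -3*y^4 + 5*y^3 - 14*y^2 + 6*y + 36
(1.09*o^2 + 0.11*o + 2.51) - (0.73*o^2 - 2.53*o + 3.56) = 0.36*o^2 + 2.64*o - 1.05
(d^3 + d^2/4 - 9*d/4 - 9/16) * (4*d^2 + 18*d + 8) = 4*d^5 + 19*d^4 + 7*d^3/2 - 163*d^2/4 - 225*d/8 - 9/2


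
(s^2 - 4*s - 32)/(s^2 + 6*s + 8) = (s - 8)/(s + 2)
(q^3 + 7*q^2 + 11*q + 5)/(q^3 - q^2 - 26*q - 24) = (q^2 + 6*q + 5)/(q^2 - 2*q - 24)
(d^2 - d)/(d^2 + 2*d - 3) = d/(d + 3)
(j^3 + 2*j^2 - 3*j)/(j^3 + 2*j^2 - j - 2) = j*(j + 3)/(j^2 + 3*j + 2)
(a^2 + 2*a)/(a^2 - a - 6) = a/(a - 3)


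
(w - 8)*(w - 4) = w^2 - 12*w + 32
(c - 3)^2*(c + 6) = c^3 - 27*c + 54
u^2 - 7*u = u*(u - 7)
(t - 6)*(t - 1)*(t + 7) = t^3 - 43*t + 42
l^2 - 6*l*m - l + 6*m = (l - 1)*(l - 6*m)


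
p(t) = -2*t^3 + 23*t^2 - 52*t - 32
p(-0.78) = 23.50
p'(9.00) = -124.00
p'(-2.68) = -218.37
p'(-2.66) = -216.81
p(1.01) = -63.12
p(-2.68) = 311.05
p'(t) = -6*t^2 + 46*t - 52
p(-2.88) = 356.31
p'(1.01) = -11.66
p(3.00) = -35.00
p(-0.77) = 22.59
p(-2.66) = 306.70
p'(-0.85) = -95.44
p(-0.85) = 30.05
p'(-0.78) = -91.53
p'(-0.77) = -90.98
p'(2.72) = 28.73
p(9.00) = -95.00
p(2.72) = -43.52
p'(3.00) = 32.00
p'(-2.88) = -234.25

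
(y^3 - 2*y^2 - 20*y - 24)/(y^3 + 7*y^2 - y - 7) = (y^3 - 2*y^2 - 20*y - 24)/(y^3 + 7*y^2 - y - 7)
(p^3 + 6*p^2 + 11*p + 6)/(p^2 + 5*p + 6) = p + 1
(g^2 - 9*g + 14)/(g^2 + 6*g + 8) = (g^2 - 9*g + 14)/(g^2 + 6*g + 8)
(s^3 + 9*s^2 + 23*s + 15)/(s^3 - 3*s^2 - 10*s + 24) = (s^2 + 6*s + 5)/(s^2 - 6*s + 8)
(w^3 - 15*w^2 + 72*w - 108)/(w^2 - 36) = (w^2 - 9*w + 18)/(w + 6)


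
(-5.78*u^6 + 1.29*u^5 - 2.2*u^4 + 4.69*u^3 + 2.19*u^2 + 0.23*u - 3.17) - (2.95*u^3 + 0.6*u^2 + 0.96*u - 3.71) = -5.78*u^6 + 1.29*u^5 - 2.2*u^4 + 1.74*u^3 + 1.59*u^2 - 0.73*u + 0.54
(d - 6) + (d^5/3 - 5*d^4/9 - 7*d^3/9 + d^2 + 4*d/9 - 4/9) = d^5/3 - 5*d^4/9 - 7*d^3/9 + d^2 + 13*d/9 - 58/9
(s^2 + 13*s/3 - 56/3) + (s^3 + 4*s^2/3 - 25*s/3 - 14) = s^3 + 7*s^2/3 - 4*s - 98/3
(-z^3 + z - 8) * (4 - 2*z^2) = 2*z^5 - 6*z^3 + 16*z^2 + 4*z - 32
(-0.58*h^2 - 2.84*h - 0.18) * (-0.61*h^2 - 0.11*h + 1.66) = 0.3538*h^4 + 1.7962*h^3 - 0.5406*h^2 - 4.6946*h - 0.2988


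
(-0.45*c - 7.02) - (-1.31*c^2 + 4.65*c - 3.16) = 1.31*c^2 - 5.1*c - 3.86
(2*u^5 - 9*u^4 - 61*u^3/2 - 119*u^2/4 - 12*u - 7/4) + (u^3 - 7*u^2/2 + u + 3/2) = 2*u^5 - 9*u^4 - 59*u^3/2 - 133*u^2/4 - 11*u - 1/4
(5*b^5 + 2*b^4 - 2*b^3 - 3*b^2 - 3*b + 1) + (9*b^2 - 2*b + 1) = 5*b^5 + 2*b^4 - 2*b^3 + 6*b^2 - 5*b + 2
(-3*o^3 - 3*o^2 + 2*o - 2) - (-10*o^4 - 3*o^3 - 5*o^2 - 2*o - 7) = 10*o^4 + 2*o^2 + 4*o + 5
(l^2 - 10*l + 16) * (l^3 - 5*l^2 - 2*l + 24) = l^5 - 15*l^4 + 64*l^3 - 36*l^2 - 272*l + 384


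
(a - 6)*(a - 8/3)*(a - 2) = a^3 - 32*a^2/3 + 100*a/3 - 32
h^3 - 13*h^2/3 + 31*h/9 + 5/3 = (h - 3)*(h - 5/3)*(h + 1/3)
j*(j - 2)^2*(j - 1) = j^4 - 5*j^3 + 8*j^2 - 4*j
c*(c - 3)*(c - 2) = c^3 - 5*c^2 + 6*c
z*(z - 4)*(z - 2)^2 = z^4 - 8*z^3 + 20*z^2 - 16*z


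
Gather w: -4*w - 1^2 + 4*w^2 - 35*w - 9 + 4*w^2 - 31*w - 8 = 8*w^2 - 70*w - 18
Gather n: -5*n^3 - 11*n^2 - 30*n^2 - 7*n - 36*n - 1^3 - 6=-5*n^3 - 41*n^2 - 43*n - 7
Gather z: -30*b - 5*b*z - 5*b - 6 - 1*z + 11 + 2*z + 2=-35*b + z*(1 - 5*b) + 7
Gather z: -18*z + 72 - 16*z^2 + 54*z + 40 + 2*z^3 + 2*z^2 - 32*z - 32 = 2*z^3 - 14*z^2 + 4*z + 80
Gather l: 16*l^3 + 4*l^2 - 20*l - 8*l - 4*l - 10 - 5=16*l^3 + 4*l^2 - 32*l - 15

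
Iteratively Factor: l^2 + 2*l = (l)*(l + 2)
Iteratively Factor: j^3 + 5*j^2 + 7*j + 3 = (j + 1)*(j^2 + 4*j + 3) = (j + 1)*(j + 3)*(j + 1)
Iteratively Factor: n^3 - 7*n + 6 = (n - 2)*(n^2 + 2*n - 3) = (n - 2)*(n + 3)*(n - 1)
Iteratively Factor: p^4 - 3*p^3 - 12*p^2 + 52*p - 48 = (p - 3)*(p^3 - 12*p + 16) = (p - 3)*(p - 2)*(p^2 + 2*p - 8) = (p - 3)*(p - 2)^2*(p + 4)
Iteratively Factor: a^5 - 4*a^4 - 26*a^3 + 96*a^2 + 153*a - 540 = (a + 4)*(a^4 - 8*a^3 + 6*a^2 + 72*a - 135) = (a - 3)*(a + 4)*(a^3 - 5*a^2 - 9*a + 45) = (a - 3)*(a + 3)*(a + 4)*(a^2 - 8*a + 15) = (a - 3)^2*(a + 3)*(a + 4)*(a - 5)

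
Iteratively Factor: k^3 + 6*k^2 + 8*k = (k + 4)*(k^2 + 2*k) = k*(k + 4)*(k + 2)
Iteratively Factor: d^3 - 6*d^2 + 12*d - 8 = (d - 2)*(d^2 - 4*d + 4) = (d - 2)^2*(d - 2)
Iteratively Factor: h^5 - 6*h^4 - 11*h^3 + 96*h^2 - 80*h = (h + 4)*(h^4 - 10*h^3 + 29*h^2 - 20*h) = (h - 5)*(h + 4)*(h^3 - 5*h^2 + 4*h) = (h - 5)*(h - 4)*(h + 4)*(h^2 - h) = (h - 5)*(h - 4)*(h - 1)*(h + 4)*(h)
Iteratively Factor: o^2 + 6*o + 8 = (o + 2)*(o + 4)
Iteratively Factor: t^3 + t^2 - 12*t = (t - 3)*(t^2 + 4*t) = (t - 3)*(t + 4)*(t)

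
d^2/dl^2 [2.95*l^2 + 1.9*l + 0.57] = 5.90000000000000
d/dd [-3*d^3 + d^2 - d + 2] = -9*d^2 + 2*d - 1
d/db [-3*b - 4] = -3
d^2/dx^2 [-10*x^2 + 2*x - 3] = -20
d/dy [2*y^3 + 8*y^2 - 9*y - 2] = 6*y^2 + 16*y - 9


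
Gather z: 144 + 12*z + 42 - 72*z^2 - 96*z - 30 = -72*z^2 - 84*z + 156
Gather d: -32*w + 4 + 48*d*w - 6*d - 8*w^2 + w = d*(48*w - 6) - 8*w^2 - 31*w + 4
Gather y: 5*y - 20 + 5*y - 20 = 10*y - 40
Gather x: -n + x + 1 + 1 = -n + x + 2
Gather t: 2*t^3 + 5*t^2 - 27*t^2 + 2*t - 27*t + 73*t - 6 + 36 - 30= 2*t^3 - 22*t^2 + 48*t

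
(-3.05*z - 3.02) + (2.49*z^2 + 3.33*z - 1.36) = 2.49*z^2 + 0.28*z - 4.38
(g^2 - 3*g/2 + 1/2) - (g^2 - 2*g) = g/2 + 1/2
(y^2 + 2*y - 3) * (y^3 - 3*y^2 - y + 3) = y^5 - y^4 - 10*y^3 + 10*y^2 + 9*y - 9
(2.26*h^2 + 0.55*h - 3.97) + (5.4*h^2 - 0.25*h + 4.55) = 7.66*h^2 + 0.3*h + 0.58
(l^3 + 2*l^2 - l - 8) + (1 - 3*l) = l^3 + 2*l^2 - 4*l - 7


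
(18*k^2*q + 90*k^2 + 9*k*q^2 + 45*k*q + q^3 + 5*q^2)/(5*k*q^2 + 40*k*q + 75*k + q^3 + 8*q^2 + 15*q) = (18*k^2 + 9*k*q + q^2)/(5*k*q + 15*k + q^2 + 3*q)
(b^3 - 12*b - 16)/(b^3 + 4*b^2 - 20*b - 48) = (b + 2)/(b + 6)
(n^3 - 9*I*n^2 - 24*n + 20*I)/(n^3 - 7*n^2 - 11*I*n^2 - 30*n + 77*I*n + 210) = (n^2 - 4*I*n - 4)/(n^2 - n*(7 + 6*I) + 42*I)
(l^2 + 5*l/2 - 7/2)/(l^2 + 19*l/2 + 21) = (l - 1)/(l + 6)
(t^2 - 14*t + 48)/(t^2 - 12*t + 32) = (t - 6)/(t - 4)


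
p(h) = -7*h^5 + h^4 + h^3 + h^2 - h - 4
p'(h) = -35*h^4 + 4*h^3 + 3*h^2 + 2*h - 1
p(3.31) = -2621.29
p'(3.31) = -4017.72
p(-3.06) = 1945.49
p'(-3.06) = -3162.33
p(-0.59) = -2.65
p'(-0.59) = -6.20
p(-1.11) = 10.29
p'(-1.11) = -58.13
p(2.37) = -479.30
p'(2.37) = -1030.40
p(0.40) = -4.22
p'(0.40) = -0.36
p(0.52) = -4.30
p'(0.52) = -1.15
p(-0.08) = -3.91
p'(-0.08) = -1.14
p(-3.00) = 1763.00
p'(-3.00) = -2923.00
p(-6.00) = 55550.00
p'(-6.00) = -46129.00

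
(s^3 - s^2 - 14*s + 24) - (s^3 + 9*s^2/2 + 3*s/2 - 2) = -11*s^2/2 - 31*s/2 + 26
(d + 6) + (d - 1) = 2*d + 5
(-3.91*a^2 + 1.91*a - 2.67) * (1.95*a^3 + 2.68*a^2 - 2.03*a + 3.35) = -7.6245*a^5 - 6.7543*a^4 + 7.8496*a^3 - 24.1314*a^2 + 11.8186*a - 8.9445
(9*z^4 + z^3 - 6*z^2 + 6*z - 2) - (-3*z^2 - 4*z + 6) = 9*z^4 + z^3 - 3*z^2 + 10*z - 8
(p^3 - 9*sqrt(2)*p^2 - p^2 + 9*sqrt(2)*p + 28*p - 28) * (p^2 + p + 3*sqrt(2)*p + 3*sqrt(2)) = p^5 - 6*sqrt(2)*p^4 - 27*p^3 + 90*sqrt(2)*p^2 + 26*p - 84*sqrt(2)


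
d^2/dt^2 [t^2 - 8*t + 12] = 2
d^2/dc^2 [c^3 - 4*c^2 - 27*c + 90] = 6*c - 8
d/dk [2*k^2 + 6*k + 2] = 4*k + 6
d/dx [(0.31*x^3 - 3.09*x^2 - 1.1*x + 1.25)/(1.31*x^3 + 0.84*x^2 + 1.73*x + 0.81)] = (4.3083*x^4 + 3.9546*x^3 - 8.5809*x^2 - 7.1058*x - 3.0535)/(1.7161*x^6 + 2.2008*x^5 + 5.2382*x^4 + 5.0286*x^3 + 4.3537*x^2 + 2.8026*x + 0.6561)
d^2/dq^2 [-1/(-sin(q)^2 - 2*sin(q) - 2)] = 2*(-2*sin(q)^4 - 3*sin(q)^3 + 5*sin(q)^2 + 8*sin(q) + 2)/(sin(q)^2 + 2*sin(q) + 2)^3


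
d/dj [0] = 0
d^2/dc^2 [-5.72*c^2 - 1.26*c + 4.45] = -11.4400000000000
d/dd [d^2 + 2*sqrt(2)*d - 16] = 2*d + 2*sqrt(2)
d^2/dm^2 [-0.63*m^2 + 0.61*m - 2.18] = -1.26000000000000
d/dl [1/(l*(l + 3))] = (-2*l - 3)/(l^2*(l^2 + 6*l + 9))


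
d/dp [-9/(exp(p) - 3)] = 9*exp(p)/(exp(p) - 3)^2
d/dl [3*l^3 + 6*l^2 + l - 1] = 9*l^2 + 12*l + 1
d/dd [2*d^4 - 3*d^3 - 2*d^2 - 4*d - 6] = 8*d^3 - 9*d^2 - 4*d - 4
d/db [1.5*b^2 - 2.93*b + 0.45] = 3.0*b - 2.93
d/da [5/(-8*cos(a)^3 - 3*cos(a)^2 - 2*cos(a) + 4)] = 10*(12*sin(a)^2 - 3*cos(a) - 13)*sin(a)/(8*cos(a)^3 + 3*cos(a)^2 + 2*cos(a) - 4)^2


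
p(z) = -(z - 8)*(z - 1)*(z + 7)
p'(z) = -(z - 8)*(z - 1) - (z - 8)*(z + 7) - (z - 1)*(z + 7)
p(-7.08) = 9.75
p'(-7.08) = -123.70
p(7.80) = 20.13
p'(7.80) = -96.32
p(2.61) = 83.39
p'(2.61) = 45.00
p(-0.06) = -59.29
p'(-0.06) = 54.75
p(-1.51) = -131.05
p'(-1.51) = 42.12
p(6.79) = 96.61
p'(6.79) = -56.15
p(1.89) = 48.34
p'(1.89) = 51.84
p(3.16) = 106.22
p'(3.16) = 37.68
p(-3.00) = -176.00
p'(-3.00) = 16.00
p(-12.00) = 1300.00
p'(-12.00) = -425.00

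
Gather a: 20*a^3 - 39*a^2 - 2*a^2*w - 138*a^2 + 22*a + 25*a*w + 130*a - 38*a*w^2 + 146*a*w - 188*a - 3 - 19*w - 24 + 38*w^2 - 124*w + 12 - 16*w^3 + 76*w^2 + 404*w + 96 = 20*a^3 + a^2*(-2*w - 177) + a*(-38*w^2 + 171*w - 36) - 16*w^3 + 114*w^2 + 261*w + 81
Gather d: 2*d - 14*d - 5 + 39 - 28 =6 - 12*d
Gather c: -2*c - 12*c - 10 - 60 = -14*c - 70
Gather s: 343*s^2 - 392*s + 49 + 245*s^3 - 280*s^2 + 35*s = 245*s^3 + 63*s^2 - 357*s + 49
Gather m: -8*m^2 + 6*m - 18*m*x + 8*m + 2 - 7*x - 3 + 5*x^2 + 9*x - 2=-8*m^2 + m*(14 - 18*x) + 5*x^2 + 2*x - 3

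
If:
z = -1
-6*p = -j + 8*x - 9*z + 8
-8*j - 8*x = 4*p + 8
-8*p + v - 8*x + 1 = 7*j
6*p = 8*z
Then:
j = 19/27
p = -4/3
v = -406/27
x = -28/27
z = -1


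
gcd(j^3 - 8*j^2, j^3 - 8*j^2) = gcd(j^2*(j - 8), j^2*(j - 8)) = j^3 - 8*j^2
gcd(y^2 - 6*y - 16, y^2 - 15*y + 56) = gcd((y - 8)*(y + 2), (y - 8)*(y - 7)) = y - 8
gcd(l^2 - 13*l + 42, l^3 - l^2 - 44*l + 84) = l - 6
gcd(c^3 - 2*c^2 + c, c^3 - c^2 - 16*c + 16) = c - 1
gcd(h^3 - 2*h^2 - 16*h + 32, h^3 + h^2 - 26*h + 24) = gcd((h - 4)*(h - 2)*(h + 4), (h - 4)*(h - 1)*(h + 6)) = h - 4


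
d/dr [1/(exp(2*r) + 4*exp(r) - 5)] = 2*(-exp(r) - 2)*exp(r)/(exp(2*r) + 4*exp(r) - 5)^2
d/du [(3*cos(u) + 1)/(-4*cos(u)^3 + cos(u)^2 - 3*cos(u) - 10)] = (99*sin(u) - 20*sin(2*u) - 9*sin(3*u) - 12*sin(4*u))/(-12*cos(u) + cos(2*u) - 2*cos(3*u) - 19)^2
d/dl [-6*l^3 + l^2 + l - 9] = -18*l^2 + 2*l + 1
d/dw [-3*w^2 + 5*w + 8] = 5 - 6*w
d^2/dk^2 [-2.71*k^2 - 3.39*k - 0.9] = -5.42000000000000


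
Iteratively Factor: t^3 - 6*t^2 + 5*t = (t)*(t^2 - 6*t + 5) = t*(t - 1)*(t - 5)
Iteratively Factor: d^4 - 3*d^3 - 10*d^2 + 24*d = (d)*(d^3 - 3*d^2 - 10*d + 24) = d*(d - 2)*(d^2 - d - 12) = d*(d - 4)*(d - 2)*(d + 3)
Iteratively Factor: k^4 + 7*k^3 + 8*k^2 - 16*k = (k)*(k^3 + 7*k^2 + 8*k - 16) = k*(k - 1)*(k^2 + 8*k + 16) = k*(k - 1)*(k + 4)*(k + 4)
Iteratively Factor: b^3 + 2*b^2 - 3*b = (b - 1)*(b^2 + 3*b) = b*(b - 1)*(b + 3)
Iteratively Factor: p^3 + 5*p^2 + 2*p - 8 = (p + 2)*(p^2 + 3*p - 4) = (p - 1)*(p + 2)*(p + 4)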